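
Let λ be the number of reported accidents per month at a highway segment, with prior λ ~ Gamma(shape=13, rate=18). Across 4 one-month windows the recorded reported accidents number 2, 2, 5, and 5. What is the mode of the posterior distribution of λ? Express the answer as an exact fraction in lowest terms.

13/11

Total count: 2 + 2 + 5 + 5 = 14.
Total exposure: 4 months.
Gamma(α, β) with Poisson data over total exposure Σt gives posterior Gamma(α+Σx, β+Σt) = Gamma(27, 22).
Posterior mode = (α'−1)/β' = 26/22 = 13/11.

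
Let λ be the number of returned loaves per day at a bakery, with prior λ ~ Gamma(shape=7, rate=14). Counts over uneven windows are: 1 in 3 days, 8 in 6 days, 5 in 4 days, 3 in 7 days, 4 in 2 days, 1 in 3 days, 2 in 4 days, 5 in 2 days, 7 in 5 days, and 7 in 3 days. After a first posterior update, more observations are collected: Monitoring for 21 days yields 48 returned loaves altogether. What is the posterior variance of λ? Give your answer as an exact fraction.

Total count: 1 + 8 + 5 + 3 + 4 + 1 + 2 + 5 + 7 + 7 = 43.
Total exposure: 3 + 6 + 4 + 7 + 2 + 3 + 4 + 2 + 5 + 3 = 39 days.
After the first batch: Gamma(7 + 43, 14 + 39) = Gamma(50, 53).
Total count 48 over total exposure 21 days.
After the second batch: Gamma(50 + 48, 53 + 21) = Gamma(98, 74).
Posterior variance = α'/β'² = 98/5476 = 49/2738.

49/2738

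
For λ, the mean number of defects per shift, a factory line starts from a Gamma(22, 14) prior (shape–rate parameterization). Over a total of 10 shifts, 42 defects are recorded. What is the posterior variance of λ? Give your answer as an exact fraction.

1/9

Total count 42 over total exposure 10 shifts.
The Gamma prior is conjugate for the Poisson rate, so λ | data ~ Gamma(22+42, 14+10) = Gamma(64, 24).
Posterior variance = α'/β'² = 64/576 = 1/9.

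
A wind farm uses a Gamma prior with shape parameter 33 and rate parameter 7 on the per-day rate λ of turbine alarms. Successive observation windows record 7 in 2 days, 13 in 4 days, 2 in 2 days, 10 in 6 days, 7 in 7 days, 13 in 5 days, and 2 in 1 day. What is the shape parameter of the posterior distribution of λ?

87

Total count: 7 + 13 + 2 + 10 + 7 + 13 + 2 = 54.
Total exposure: 2 + 4 + 2 + 6 + 7 + 5 + 1 = 27 days.
Gamma(α, β) with Poisson data over total exposure Σt gives posterior Gamma(α+Σx, β+Σt) = Gamma(87, 34).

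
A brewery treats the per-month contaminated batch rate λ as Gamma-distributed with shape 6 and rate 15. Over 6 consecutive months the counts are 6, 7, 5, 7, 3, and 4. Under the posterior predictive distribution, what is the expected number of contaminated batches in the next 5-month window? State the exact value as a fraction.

190/21

Total count: 6 + 7 + 5 + 7 + 3 + 4 = 32.
Total exposure: 6 months.
Posterior: α' = 6 + 32 = 38, β' = 15 + 6 = 21.
Predictive mean over a 5-month window = T·E[λ|data] = 5·38/21 = 190/21.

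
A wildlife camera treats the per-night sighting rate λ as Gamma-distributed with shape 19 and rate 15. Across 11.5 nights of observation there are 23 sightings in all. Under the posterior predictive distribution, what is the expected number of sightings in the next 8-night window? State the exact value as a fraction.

672/53

Total count 23 over total exposure 11.5 nights.
Conjugate update: add total count to the shape and total exposure to the rate, giving Gamma(42, 53/2).
Predictive mean over an 8-night window = T·E[λ|data] = 8·42/(53/2) = 672/53.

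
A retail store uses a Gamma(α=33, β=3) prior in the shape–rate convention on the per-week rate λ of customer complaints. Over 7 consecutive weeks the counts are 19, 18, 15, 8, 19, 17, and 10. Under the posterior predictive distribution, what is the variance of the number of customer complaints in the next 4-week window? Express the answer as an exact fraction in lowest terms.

1946/25

Total count: 19 + 18 + 15 + 8 + 19 + 17 + 10 = 106.
Total exposure: 7 weeks.
Posterior: α' = 33 + 106 = 139, β' = 3 + 7 = 10.
The posterior predictive for a window of length T is Negative Binomial with variance T·α'·(β'+T)/β'² = 4·139·14/100 = 1946/25.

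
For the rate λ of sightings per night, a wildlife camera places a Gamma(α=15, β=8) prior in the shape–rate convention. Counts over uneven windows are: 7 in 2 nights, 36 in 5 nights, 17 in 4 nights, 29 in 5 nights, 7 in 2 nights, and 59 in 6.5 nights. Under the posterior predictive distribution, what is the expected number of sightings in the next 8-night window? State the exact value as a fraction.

544/13

Total count: 7 + 36 + 17 + 29 + 7 + 59 = 155.
Total exposure: 2 + 5 + 4 + 5 + 2 + 6.5 = 24.5 nights.
By Gamma–Poisson conjugacy, the posterior is Gamma(α + Σx, β + Σt) = Gamma(15 + 155, 8 + 24.5) = Gamma(170, 65/2).
Predictive mean over an 8-night window = T·E[λ|data] = 8·170/(65/2) = 544/13.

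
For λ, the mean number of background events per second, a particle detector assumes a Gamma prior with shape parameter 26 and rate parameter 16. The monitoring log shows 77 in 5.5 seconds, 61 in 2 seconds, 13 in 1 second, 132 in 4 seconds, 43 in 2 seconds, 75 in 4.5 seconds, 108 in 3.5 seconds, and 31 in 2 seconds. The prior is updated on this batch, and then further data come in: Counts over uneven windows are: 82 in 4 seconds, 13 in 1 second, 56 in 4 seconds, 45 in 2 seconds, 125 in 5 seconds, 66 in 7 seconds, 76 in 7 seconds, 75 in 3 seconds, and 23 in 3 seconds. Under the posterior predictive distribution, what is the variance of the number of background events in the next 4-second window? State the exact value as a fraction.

1451576/23409

Total count: 77 + 61 + 13 + 132 + 43 + 75 + 108 + 31 = 540.
Total exposure: 5.5 + 2 + 1 + 4 + 2 + 4.5 + 3.5 + 2 = 24.5 seconds.
After the first batch: Gamma(26 + 540, 16 + 24.5) = Gamma(566, 81/2).
Total count: 82 + 13 + 56 + 45 + 125 + 66 + 76 + 75 + 23 = 561.
Total exposure: 4 + 1 + 4 + 2 + 5 + 7 + 7 + 3 + 3 = 36 seconds.
After the second batch: Gamma(566 + 561, 81/2 + 36) = Gamma(1127, 153/2).
The posterior predictive for a window of length T is Negative Binomial with variance T·α'·(β'+T)/β'² = 4·1127·(161/2)/(23409/4) = 1451576/23409.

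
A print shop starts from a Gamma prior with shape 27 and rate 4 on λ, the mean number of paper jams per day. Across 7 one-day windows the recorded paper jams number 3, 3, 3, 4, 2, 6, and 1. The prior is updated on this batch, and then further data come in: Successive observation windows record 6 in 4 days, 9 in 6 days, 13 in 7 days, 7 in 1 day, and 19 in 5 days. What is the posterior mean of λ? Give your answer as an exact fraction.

103/34

Total count: 3 + 3 + 3 + 4 + 2 + 6 + 1 = 22.
Total exposure: 7 days.
After the first batch: Gamma(27 + 22, 4 + 7) = Gamma(49, 11).
Total count: 6 + 9 + 13 + 7 + 19 = 54.
Total exposure: 4 + 6 + 7 + 1 + 5 = 23 days.
After the second batch: Gamma(49 + 54, 11 + 23) = Gamma(103, 34).
Posterior mean = α'/β' = 103/34.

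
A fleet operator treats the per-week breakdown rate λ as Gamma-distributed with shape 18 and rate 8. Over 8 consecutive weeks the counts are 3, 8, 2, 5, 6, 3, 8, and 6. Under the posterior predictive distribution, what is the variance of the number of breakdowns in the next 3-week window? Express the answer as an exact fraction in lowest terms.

Total count: 3 + 8 + 2 + 5 + 6 + 3 + 8 + 6 = 41.
Total exposure: 8 weeks.
By Gamma–Poisson conjugacy, the posterior is Gamma(α + Σx, β + Σt) = Gamma(18 + 41, 8 + 8) = Gamma(59, 16).
The posterior predictive for a window of length T is Negative Binomial with variance T·α'·(β'+T)/β'² = 3·59·19/256 = 3363/256.

3363/256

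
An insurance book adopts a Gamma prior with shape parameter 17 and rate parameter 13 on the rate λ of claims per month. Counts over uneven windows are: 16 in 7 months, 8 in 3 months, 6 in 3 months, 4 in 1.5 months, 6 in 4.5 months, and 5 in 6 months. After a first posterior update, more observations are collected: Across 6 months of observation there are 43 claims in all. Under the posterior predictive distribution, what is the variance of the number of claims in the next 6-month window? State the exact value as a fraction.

Total count: 16 + 8 + 6 + 4 + 6 + 5 = 45.
Total exposure: 7 + 3 + 3 + 1.5 + 4.5 + 6 = 25 months.
After the first batch: Gamma(17 + 45, 13 + 25) = Gamma(62, 38).
Total count 43 over total exposure 6 months.
After the second batch: Gamma(62 + 43, 38 + 6) = Gamma(105, 44).
The posterior predictive for a window of length T is Negative Binomial with variance T·α'·(β'+T)/β'² = 6·105·50/1936 = 7875/484.

7875/484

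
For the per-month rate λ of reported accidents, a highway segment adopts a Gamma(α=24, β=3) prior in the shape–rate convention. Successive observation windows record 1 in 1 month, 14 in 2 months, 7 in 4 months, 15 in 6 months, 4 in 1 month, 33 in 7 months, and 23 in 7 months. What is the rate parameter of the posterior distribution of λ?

31

Total count: 1 + 14 + 7 + 15 + 4 + 33 + 23 = 97.
Total exposure: 1 + 2 + 4 + 6 + 1 + 7 + 7 = 28 months.
The Gamma prior is conjugate for the Poisson rate, so λ | data ~ Gamma(24+97, 3+28) = Gamma(121, 31).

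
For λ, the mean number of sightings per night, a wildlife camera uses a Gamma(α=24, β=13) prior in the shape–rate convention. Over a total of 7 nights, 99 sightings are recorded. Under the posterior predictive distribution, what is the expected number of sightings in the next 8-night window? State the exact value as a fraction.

246/5

Total count 99 over total exposure 7 nights.
Gamma(α, β) with Poisson data over total exposure Σt gives posterior Gamma(α+Σx, β+Σt) = Gamma(123, 20).
Predictive mean over an 8-night window = T·E[λ|data] = 8·123/20 = 246/5.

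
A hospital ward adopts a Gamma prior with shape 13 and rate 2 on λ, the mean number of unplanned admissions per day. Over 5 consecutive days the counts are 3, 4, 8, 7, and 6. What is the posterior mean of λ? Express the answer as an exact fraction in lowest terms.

41/7

Total count: 3 + 4 + 8 + 7 + 6 = 28.
Total exposure: 5 days.
Conjugate update: add total count to the shape and total exposure to the rate, giving Gamma(41, 7).
Posterior mean = α'/β' = 41/7.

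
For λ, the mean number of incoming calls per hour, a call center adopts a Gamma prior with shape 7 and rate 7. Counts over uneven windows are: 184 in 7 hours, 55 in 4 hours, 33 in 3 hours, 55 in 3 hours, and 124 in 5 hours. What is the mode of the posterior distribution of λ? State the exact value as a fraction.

457/29

Total count: 184 + 55 + 33 + 55 + 124 = 451.
Total exposure: 7 + 4 + 3 + 3 + 5 = 22 hours.
Gamma(α, β) with Poisson data over total exposure Σt gives posterior Gamma(α+Σx, β+Σt) = Gamma(458, 29).
Posterior mode = (α'−1)/β' = 457/29.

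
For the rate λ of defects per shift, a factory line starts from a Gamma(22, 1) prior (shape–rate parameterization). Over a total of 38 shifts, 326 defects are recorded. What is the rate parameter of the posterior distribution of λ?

Total count 326 over total exposure 38 shifts.
Posterior: α' = 22 + 326 = 348, β' = 1 + 38 = 39.

39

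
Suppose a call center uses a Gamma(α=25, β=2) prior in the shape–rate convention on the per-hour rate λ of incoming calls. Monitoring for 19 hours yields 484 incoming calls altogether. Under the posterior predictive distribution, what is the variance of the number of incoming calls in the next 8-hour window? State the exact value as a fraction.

Total count 484 over total exposure 19 hours.
Gamma(α, β) with Poisson data over total exposure Σt gives posterior Gamma(α+Σx, β+Σt) = Gamma(509, 21).
The posterior predictive for a window of length T is Negative Binomial with variance T·α'·(β'+T)/β'² = 8·509·29/441 = 118088/441.

118088/441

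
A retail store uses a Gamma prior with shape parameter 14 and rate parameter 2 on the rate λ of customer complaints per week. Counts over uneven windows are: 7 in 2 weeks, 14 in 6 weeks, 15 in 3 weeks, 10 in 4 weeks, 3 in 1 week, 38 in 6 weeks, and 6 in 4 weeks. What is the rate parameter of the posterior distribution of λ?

Total count: 7 + 14 + 15 + 10 + 3 + 38 + 6 = 93.
Total exposure: 2 + 6 + 3 + 4 + 1 + 6 + 4 = 26 weeks.
Posterior: α' = 14 + 93 = 107, β' = 2 + 26 = 28.

28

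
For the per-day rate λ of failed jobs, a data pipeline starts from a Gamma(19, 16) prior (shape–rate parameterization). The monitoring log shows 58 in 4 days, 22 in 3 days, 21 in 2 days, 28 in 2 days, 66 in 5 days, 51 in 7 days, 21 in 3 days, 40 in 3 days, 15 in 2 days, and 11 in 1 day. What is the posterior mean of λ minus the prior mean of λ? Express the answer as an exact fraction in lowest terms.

295/48

Total count: 58 + 22 + 21 + 28 + 66 + 51 + 21 + 40 + 15 + 11 = 333.
Total exposure: 4 + 3 + 2 + 2 + 5 + 7 + 3 + 3 + 2 + 1 = 32 days.
Gamma(α, β) with Poisson data over total exposure Σt gives posterior Gamma(α+Σx, β+Σt) = Gamma(352, 48).
Posterior mean = 352/48 = 22/3; prior mean = 19/16 = 19/16. Difference = 22/3 − 19/16 = 295/48.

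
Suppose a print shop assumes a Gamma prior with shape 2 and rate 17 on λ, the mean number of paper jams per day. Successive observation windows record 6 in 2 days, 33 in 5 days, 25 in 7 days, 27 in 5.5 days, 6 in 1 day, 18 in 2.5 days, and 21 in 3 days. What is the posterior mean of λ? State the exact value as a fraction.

Total count: 6 + 33 + 25 + 27 + 6 + 18 + 21 = 136.
Total exposure: 2 + 5 + 7 + 5.5 + 1 + 2.5 + 3 = 26 days.
Gamma(α, β) with Poisson data over total exposure Σt gives posterior Gamma(α+Σx, β+Σt) = Gamma(138, 43).
Posterior mean = α'/β' = 138/43.

138/43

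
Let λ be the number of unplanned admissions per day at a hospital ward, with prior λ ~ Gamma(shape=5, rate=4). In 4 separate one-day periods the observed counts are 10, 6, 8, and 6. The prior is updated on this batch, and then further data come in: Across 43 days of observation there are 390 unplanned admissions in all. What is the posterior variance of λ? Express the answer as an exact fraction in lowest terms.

25/153

Total count: 10 + 6 + 8 + 6 = 30.
Total exposure: 4 days.
After the first batch: Gamma(5 + 30, 4 + 4) = Gamma(35, 8).
Total count 390 over total exposure 43 days.
After the second batch: Gamma(35 + 390, 8 + 43) = Gamma(425, 51).
Posterior variance = α'/β'² = 425/2601 = 25/153.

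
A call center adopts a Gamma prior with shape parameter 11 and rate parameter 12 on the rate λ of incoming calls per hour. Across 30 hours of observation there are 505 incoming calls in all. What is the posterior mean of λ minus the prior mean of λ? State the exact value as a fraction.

Total count 505 over total exposure 30 hours.
By Gamma–Poisson conjugacy, the posterior is Gamma(α + Σx, β + Σt) = Gamma(11 + 505, 12 + 30) = Gamma(516, 42).
Posterior mean = 516/42 = 86/7; prior mean = 11/12 = 11/12. Difference = 86/7 − 11/12 = 955/84.

955/84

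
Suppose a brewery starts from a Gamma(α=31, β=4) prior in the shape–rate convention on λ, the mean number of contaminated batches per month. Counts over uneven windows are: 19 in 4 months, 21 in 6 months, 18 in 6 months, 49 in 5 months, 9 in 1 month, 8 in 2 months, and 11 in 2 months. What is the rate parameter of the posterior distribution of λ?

Total count: 19 + 21 + 18 + 49 + 9 + 8 + 11 = 135.
Total exposure: 4 + 6 + 6 + 5 + 1 + 2 + 2 = 26 months.
By Gamma–Poisson conjugacy, the posterior is Gamma(α + Σx, β + Σt) = Gamma(31 + 135, 4 + 26) = Gamma(166, 30).

30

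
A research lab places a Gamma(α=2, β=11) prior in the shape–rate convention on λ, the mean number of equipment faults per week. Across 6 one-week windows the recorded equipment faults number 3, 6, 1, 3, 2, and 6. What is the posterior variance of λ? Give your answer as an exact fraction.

23/289

Total count: 3 + 6 + 1 + 3 + 2 + 6 = 21.
Total exposure: 6 weeks.
Posterior: α' = 2 + 21 = 23, β' = 11 + 6 = 17.
Posterior variance = α'/β'² = 23/289.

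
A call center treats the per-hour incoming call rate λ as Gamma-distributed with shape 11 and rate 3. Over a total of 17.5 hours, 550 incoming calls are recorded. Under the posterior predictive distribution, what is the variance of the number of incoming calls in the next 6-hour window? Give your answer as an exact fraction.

Total count 550 over total exposure 17.5 hours.
By Gamma–Poisson conjugacy, the posterior is Gamma(α + Σx, β + Σt) = Gamma(11 + 550, 3 + 17.5) = Gamma(561, 41/2).
The posterior predictive for a window of length T is Negative Binomial with variance T·α'·(β'+T)/β'² = 6·561·(53/2)/(1681/4) = 356796/1681.

356796/1681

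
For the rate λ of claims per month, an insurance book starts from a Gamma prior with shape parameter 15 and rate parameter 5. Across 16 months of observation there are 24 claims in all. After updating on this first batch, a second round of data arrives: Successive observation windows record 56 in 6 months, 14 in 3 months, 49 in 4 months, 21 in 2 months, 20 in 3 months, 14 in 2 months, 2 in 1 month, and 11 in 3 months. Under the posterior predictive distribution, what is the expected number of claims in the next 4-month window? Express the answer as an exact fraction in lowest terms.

Total count 24 over total exposure 16 months.
After the first batch: Gamma(15 + 24, 5 + 16) = Gamma(39, 21).
Total count: 56 + 14 + 49 + 21 + 20 + 14 + 2 + 11 = 187.
Total exposure: 6 + 3 + 4 + 2 + 3 + 2 + 1 + 3 = 24 months.
After the second batch: Gamma(39 + 187, 21 + 24) = Gamma(226, 45).
Predictive mean over a 4-month window = T·E[λ|data] = 4·226/45 = 904/45.

904/45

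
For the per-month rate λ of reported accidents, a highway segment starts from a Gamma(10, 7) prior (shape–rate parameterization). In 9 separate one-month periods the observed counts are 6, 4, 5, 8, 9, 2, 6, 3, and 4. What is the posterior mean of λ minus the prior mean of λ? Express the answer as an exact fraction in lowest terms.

Total count: 6 + 4 + 5 + 8 + 9 + 2 + 6 + 3 + 4 = 47.
Total exposure: 9 months.
Posterior: α' = 10 + 47 = 57, β' = 7 + 9 = 16.
Posterior mean = 57/16 = 57/16; prior mean = 10/7 = 10/7. Difference = 57/16 − 10/7 = 239/112.

239/112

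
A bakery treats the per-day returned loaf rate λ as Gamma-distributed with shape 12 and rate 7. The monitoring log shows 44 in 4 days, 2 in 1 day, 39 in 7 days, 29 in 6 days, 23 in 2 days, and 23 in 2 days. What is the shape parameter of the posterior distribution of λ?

172

Total count: 44 + 2 + 39 + 29 + 23 + 23 = 160.
Total exposure: 4 + 1 + 7 + 6 + 2 + 2 = 22 days.
The Gamma prior is conjugate for the Poisson rate, so λ | data ~ Gamma(12+160, 7+22) = Gamma(172, 29).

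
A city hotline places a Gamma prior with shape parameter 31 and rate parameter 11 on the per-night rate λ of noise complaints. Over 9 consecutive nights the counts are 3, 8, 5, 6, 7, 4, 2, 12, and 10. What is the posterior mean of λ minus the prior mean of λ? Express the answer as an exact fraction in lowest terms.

87/55

Total count: 3 + 8 + 5 + 6 + 7 + 4 + 2 + 12 + 10 = 57.
Total exposure: 9 nights.
The Gamma prior is conjugate for the Poisson rate, so λ | data ~ Gamma(31+57, 11+9) = Gamma(88, 20).
Posterior mean = 88/20 = 22/5; prior mean = 31/11 = 31/11. Difference = 22/5 − 31/11 = 87/55.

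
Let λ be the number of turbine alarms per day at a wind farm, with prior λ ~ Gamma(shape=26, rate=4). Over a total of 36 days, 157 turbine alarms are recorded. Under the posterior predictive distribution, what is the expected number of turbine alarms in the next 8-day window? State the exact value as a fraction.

Total count 157 over total exposure 36 days.
The Gamma prior is conjugate for the Poisson rate, so λ | data ~ Gamma(26+157, 4+36) = Gamma(183, 40).
Predictive mean over an 8-day window = T·E[λ|data] = 8·183/40 = 183/5.

183/5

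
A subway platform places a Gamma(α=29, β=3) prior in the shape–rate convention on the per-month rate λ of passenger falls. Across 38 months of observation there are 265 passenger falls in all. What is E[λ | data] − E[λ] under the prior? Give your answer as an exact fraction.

-307/123

Total count 265 over total exposure 38 months.
By Gamma–Poisson conjugacy, the posterior is Gamma(α + Σx, β + Σt) = Gamma(29 + 265, 3 + 38) = Gamma(294, 41).
Posterior mean = 294/41 = 294/41; prior mean = 29/3 = 29/3. Difference = 294/41 − 29/3 = -307/123.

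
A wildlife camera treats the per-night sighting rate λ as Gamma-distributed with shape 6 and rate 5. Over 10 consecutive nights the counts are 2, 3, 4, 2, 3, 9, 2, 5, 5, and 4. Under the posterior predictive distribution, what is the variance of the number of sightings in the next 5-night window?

Total count: 2 + 3 + 4 + 2 + 3 + 9 + 2 + 5 + 5 + 4 = 39.
Total exposure: 10 nights.
Gamma(α, β) with Poisson data over total exposure Σt gives posterior Gamma(α+Σx, β+Σt) = Gamma(45, 15).
The posterior predictive for a window of length T is Negative Binomial with variance T·α'·(β'+T)/β'² = 5·45·20/225 = 20.

20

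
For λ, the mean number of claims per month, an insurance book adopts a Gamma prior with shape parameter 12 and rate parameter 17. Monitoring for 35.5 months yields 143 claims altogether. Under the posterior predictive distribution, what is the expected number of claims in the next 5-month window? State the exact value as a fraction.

310/21

Total count 143 over total exposure 35.5 months.
Posterior: α' = 12 + 143 = 155, β' = 17 + 35.5 = 105/2.
Predictive mean over a 5-month window = T·E[λ|data] = 5·155/(105/2) = 310/21.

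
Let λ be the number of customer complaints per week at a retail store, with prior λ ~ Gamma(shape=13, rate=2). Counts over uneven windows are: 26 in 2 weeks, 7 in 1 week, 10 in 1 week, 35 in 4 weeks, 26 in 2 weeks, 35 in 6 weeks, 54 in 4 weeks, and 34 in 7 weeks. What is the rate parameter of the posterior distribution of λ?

29

Total count: 26 + 7 + 10 + 35 + 26 + 35 + 54 + 34 = 227.
Total exposure: 2 + 1 + 1 + 4 + 2 + 6 + 4 + 7 = 27 weeks.
Conjugate update: add total count to the shape and total exposure to the rate, giving Gamma(240, 29).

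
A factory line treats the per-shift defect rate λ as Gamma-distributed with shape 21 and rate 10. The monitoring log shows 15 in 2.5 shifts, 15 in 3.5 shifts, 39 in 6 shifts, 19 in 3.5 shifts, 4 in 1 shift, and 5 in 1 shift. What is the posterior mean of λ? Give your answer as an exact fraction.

Total count: 15 + 15 + 39 + 19 + 4 + 5 = 97.
Total exposure: 2.5 + 3.5 + 6 + 3.5 + 1 + 1 = 17.5 shifts.
By Gamma–Poisson conjugacy, the posterior is Gamma(α + Σx, β + Σt) = Gamma(21 + 97, 10 + 17.5) = Gamma(118, 55/2).
Posterior mean = α'/β' = 118/(55/2) = 236/55.

236/55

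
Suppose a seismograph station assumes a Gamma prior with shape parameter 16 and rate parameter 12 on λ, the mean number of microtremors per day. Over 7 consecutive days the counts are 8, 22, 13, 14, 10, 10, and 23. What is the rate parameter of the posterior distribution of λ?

Total count: 8 + 22 + 13 + 14 + 10 + 10 + 23 = 100.
Total exposure: 7 days.
Posterior: α' = 16 + 100 = 116, β' = 12 + 7 = 19.

19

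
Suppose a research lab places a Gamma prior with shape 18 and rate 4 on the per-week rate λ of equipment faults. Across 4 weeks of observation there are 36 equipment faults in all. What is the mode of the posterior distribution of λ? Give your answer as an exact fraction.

Total count 36 over total exposure 4 weeks.
Conjugate update: add total count to the shape and total exposure to the rate, giving Gamma(54, 8).
Posterior mode = (α'−1)/β' = 53/8.

53/8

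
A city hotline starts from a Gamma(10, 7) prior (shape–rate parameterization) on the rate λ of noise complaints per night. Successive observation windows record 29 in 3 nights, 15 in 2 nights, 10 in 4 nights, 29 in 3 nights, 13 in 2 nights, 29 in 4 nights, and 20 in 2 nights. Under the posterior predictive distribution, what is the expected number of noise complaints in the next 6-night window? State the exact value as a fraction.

Total count: 29 + 15 + 10 + 29 + 13 + 29 + 20 = 145.
Total exposure: 3 + 2 + 4 + 3 + 2 + 4 + 2 = 20 nights.
Gamma(α, β) with Poisson data over total exposure Σt gives posterior Gamma(α+Σx, β+Σt) = Gamma(155, 27).
Predictive mean over a 6-night window = T·E[λ|data] = 6·155/27 = 310/9.

310/9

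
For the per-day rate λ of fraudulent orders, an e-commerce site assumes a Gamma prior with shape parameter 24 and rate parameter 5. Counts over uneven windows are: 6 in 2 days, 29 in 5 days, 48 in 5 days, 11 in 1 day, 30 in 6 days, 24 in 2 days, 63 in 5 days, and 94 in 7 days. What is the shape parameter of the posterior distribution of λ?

329

Total count: 6 + 29 + 48 + 11 + 30 + 24 + 63 + 94 = 305.
Total exposure: 2 + 5 + 5 + 1 + 6 + 2 + 5 + 7 = 33 days.
Gamma(α, β) with Poisson data over total exposure Σt gives posterior Gamma(α+Σx, β+Σt) = Gamma(329, 38).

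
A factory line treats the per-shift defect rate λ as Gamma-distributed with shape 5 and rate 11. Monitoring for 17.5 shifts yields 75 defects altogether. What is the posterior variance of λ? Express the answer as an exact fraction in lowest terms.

320/3249

Total count 75 over total exposure 17.5 shifts.
Posterior: α' = 5 + 75 = 80, β' = 11 + 17.5 = 57/2.
Posterior variance = α'/β'² = 80/(3249/4) = 320/3249.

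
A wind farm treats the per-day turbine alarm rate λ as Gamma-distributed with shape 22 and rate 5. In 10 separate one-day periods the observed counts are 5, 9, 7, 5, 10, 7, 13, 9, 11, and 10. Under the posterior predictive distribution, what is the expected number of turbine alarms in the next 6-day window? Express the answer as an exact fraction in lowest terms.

216/5

Total count: 5 + 9 + 7 + 5 + 10 + 7 + 13 + 9 + 11 + 10 = 86.
Total exposure: 10 days.
Conjugate update: add total count to the shape and total exposure to the rate, giving Gamma(108, 15).
Predictive mean over a 6-day window = T·E[λ|data] = 6·108/15 = 216/5.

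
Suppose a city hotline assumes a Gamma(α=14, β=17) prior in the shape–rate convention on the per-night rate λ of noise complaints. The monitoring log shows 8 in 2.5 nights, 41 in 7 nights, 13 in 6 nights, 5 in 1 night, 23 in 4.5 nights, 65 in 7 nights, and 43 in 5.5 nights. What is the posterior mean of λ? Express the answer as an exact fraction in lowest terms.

Total count: 8 + 41 + 13 + 5 + 23 + 65 + 43 = 198.
Total exposure: 2.5 + 7 + 6 + 1 + 4.5 + 7 + 5.5 = 33.5 nights.
Posterior: α' = 14 + 198 = 212, β' = 17 + 33.5 = 101/2.
Posterior mean = α'/β' = 212/(101/2) = 424/101.

424/101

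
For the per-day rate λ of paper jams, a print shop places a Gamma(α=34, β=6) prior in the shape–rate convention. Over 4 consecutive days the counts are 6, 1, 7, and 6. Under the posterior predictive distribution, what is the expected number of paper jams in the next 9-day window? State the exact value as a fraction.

Total count: 6 + 1 + 7 + 6 = 20.
Total exposure: 4 days.
Conjugate update: add total count to the shape and total exposure to the rate, giving Gamma(54, 10).
Predictive mean over a 9-day window = T·E[λ|data] = 9·54/10 = 243/5.

243/5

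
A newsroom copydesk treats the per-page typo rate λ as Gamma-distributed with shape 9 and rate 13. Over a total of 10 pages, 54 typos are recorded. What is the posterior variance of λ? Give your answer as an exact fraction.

63/529

Total count 54 over total exposure 10 pages.
Gamma(α, β) with Poisson data over total exposure Σt gives posterior Gamma(α+Σx, β+Σt) = Gamma(63, 23).
Posterior variance = α'/β'² = 63/529.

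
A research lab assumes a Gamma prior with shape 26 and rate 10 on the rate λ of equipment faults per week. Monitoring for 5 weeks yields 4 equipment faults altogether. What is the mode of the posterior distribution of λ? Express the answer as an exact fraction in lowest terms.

29/15

Total count 4 over total exposure 5 weeks.
Posterior: α' = 26 + 4 = 30, β' = 10 + 5 = 15.
Posterior mode = (α'−1)/β' = 29/15.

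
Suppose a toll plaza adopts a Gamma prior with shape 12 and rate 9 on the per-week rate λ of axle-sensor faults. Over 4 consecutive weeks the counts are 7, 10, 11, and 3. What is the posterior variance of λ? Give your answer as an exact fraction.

Total count: 7 + 10 + 11 + 3 = 31.
Total exposure: 4 weeks.
Posterior: α' = 12 + 31 = 43, β' = 9 + 4 = 13.
Posterior variance = α'/β'² = 43/169.

43/169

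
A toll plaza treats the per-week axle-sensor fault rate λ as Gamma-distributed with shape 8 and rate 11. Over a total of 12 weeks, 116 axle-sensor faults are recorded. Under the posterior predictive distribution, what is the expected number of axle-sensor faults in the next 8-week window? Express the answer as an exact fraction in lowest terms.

992/23

Total count 116 over total exposure 12 weeks.
Conjugate update: add total count to the shape and total exposure to the rate, giving Gamma(124, 23).
Predictive mean over an 8-week window = T·E[λ|data] = 8·124/23 = 992/23.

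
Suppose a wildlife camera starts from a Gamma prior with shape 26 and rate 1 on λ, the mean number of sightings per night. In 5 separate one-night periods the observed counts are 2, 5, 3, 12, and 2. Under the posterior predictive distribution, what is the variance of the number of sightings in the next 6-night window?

100

Total count: 2 + 5 + 3 + 12 + 2 = 24.
Total exposure: 5 nights.
By Gamma–Poisson conjugacy, the posterior is Gamma(α + Σx, β + Σt) = Gamma(26 + 24, 1 + 5) = Gamma(50, 6).
The posterior predictive for a window of length T is Negative Binomial with variance T·α'·(β'+T)/β'² = 6·50·12/36 = 100.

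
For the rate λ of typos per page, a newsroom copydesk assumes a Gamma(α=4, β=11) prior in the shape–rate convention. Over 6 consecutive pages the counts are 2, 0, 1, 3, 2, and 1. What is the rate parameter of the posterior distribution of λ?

17

Total count: 2 + 0 + 1 + 3 + 2 + 1 = 9.
Total exposure: 6 pages.
The Gamma prior is conjugate for the Poisson rate, so λ | data ~ Gamma(4+9, 11+6) = Gamma(13, 17).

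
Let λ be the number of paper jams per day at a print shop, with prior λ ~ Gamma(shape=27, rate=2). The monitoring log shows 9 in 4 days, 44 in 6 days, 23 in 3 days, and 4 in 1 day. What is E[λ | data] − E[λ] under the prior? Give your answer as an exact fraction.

Total count: 9 + 44 + 23 + 4 = 80.
Total exposure: 4 + 6 + 3 + 1 = 14 days.
Posterior: α' = 27 + 80 = 107, β' = 2 + 14 = 16.
Posterior mean = 107/16 = 107/16; prior mean = 27/2 = 27/2. Difference = 107/16 − 27/2 = -109/16.

-109/16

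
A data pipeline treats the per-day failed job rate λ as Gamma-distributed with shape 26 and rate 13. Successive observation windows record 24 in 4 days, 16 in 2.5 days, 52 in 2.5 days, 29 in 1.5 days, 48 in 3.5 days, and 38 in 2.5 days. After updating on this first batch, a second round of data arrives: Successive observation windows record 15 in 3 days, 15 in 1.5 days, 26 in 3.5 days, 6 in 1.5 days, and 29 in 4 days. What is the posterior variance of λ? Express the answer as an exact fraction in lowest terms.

324/1849

Total count: 24 + 16 + 52 + 29 + 48 + 38 = 207.
Total exposure: 4 + 2.5 + 2.5 + 1.5 + 3.5 + 2.5 = 16.5 days.
After the first batch: Gamma(26 + 207, 13 + 16.5) = Gamma(233, 59/2).
Total count: 15 + 15 + 26 + 6 + 29 = 91.
Total exposure: 3 + 1.5 + 3.5 + 1.5 + 4 = 13.5 days.
After the second batch: Gamma(233 + 91, 59/2 + 13.5) = Gamma(324, 43).
Posterior variance = α'/β'² = 324/1849.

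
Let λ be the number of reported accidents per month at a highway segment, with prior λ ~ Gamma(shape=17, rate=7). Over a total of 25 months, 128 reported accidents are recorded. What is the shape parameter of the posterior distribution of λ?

145

Total count 128 over total exposure 25 months.
Gamma(α, β) with Poisson data over total exposure Σt gives posterior Gamma(α+Σx, β+Σt) = Gamma(145, 32).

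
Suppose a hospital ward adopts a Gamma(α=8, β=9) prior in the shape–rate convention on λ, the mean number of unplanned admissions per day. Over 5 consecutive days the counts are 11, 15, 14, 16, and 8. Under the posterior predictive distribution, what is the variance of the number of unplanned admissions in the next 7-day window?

Total count: 11 + 15 + 14 + 16 + 8 = 64.
Total exposure: 5 days.
Conjugate update: add total count to the shape and total exposure to the rate, giving Gamma(72, 14).
The posterior predictive for a window of length T is Negative Binomial with variance T·α'·(β'+T)/β'² = 7·72·21/196 = 54.

54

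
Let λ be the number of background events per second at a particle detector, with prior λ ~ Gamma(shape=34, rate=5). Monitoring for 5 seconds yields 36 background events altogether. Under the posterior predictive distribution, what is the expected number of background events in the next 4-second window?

Total count 36 over total exposure 5 seconds.
The Gamma prior is conjugate for the Poisson rate, so λ | data ~ Gamma(34+36, 5+5) = Gamma(70, 10).
Predictive mean over a 4-second window = T·E[λ|data] = 4·70/10 = 28.

28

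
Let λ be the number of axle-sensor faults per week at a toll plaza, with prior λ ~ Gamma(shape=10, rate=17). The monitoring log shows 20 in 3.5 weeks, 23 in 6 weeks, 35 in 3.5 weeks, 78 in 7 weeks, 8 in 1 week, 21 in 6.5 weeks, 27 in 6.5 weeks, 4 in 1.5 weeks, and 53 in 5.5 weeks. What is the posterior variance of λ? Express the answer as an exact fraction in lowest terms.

279/3364

Total count: 20 + 23 + 35 + 78 + 8 + 21 + 27 + 4 + 53 = 269.
Total exposure: 3.5 + 6 + 3.5 + 7 + 1 + 6.5 + 6.5 + 1.5 + 5.5 = 41 weeks.
Gamma(α, β) with Poisson data over total exposure Σt gives posterior Gamma(α+Σx, β+Σt) = Gamma(279, 58).
Posterior variance = α'/β'² = 279/3364.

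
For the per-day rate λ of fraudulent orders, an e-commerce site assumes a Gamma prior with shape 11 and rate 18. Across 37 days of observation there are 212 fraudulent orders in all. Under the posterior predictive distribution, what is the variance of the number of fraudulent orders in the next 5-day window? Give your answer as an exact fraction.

Total count 212 over total exposure 37 days.
Gamma(α, β) with Poisson data over total exposure Σt gives posterior Gamma(α+Σx, β+Σt) = Gamma(223, 55).
The posterior predictive for a window of length T is Negative Binomial with variance T·α'·(β'+T)/β'² = 5·223·60/3025 = 2676/121.

2676/121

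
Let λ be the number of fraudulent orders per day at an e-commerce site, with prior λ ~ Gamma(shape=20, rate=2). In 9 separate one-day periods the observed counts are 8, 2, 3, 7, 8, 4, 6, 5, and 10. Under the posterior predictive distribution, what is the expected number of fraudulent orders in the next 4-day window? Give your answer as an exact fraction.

292/11

Total count: 8 + 2 + 3 + 7 + 8 + 4 + 6 + 5 + 10 = 53.
Total exposure: 9 days.
Posterior: α' = 20 + 53 = 73, β' = 2 + 9 = 11.
Predictive mean over a 4-day window = T·E[λ|data] = 4·73/11 = 292/11.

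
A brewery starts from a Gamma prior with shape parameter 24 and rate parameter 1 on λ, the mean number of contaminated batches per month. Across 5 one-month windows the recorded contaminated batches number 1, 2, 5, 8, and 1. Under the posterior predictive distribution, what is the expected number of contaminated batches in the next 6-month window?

41

Total count: 1 + 2 + 5 + 8 + 1 = 17.
Total exposure: 5 months.
Gamma(α, β) with Poisson data over total exposure Σt gives posterior Gamma(α+Σx, β+Σt) = Gamma(41, 6).
Predictive mean over a 6-month window = T·E[λ|data] = 6·41/6 = 41.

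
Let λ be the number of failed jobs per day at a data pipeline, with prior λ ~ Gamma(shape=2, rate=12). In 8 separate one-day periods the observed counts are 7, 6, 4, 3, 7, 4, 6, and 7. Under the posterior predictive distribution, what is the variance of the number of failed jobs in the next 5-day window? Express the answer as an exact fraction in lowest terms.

Total count: 7 + 6 + 4 + 3 + 7 + 4 + 6 + 7 = 44.
Total exposure: 8 days.
The Gamma prior is conjugate for the Poisson rate, so λ | data ~ Gamma(2+44, 12+8) = Gamma(46, 20).
The posterior predictive for a window of length T is Negative Binomial with variance T·α'·(β'+T)/β'² = 5·46·25/400 = 115/8.

115/8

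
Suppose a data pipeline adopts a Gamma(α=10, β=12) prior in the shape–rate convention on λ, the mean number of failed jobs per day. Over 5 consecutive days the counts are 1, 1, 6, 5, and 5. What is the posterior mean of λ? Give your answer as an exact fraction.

28/17

Total count: 1 + 1 + 6 + 5 + 5 = 18.
Total exposure: 5 days.
The Gamma prior is conjugate for the Poisson rate, so λ | data ~ Gamma(10+18, 12+5) = Gamma(28, 17).
Posterior mean = α'/β' = 28/17.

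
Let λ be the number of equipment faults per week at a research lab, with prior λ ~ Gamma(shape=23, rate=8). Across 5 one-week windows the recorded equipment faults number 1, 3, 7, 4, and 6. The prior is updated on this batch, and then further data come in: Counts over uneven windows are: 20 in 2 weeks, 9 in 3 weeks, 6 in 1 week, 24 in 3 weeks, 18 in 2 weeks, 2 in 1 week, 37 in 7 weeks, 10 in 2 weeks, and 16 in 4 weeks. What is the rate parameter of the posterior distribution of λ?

38

Total count: 1 + 3 + 7 + 4 + 6 = 21.
Total exposure: 5 weeks.
After the first batch: Gamma(23 + 21, 8 + 5) = Gamma(44, 13).
Total count: 20 + 9 + 6 + 24 + 18 + 2 + 37 + 10 + 16 = 142.
Total exposure: 2 + 3 + 1 + 3 + 2 + 1 + 7 + 2 + 4 = 25 weeks.
After the second batch: Gamma(44 + 142, 13 + 25) = Gamma(186, 38).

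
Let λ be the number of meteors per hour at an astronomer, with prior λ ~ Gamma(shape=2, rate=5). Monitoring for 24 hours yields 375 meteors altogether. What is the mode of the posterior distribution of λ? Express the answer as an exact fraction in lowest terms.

376/29

Total count 375 over total exposure 24 hours.
Gamma(α, β) with Poisson data over total exposure Σt gives posterior Gamma(α+Σx, β+Σt) = Gamma(377, 29).
Posterior mode = (α'−1)/β' = 376/29.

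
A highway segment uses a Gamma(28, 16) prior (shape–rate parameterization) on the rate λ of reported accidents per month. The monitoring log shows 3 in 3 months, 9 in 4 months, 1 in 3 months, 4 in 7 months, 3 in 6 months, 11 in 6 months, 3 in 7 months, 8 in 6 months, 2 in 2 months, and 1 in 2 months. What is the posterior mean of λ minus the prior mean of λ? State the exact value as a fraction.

Total count: 3 + 9 + 1 + 4 + 3 + 11 + 3 + 8 + 2 + 1 = 45.
Total exposure: 3 + 4 + 3 + 7 + 6 + 6 + 7 + 6 + 2 + 2 = 46 months.
Conjugate update: add total count to the shape and total exposure to the rate, giving Gamma(73, 62).
Posterior mean = 73/62 = 73/62; prior mean = 28/16 = 7/4. Difference = 73/62 − 7/4 = -71/124.

-71/124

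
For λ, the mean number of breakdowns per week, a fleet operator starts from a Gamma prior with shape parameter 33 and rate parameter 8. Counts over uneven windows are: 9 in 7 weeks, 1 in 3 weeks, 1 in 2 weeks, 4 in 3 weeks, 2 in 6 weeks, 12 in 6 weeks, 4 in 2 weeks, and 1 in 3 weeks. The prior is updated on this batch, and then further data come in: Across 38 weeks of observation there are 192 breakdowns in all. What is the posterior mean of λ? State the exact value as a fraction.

Total count: 9 + 1 + 1 + 4 + 2 + 12 + 4 + 1 = 34.
Total exposure: 7 + 3 + 2 + 3 + 6 + 6 + 2 + 3 = 32 weeks.
After the first batch: Gamma(33 + 34, 8 + 32) = Gamma(67, 40).
Total count 192 over total exposure 38 weeks.
After the second batch: Gamma(67 + 192, 40 + 38) = Gamma(259, 78).
Posterior mean = α'/β' = 259/78.

259/78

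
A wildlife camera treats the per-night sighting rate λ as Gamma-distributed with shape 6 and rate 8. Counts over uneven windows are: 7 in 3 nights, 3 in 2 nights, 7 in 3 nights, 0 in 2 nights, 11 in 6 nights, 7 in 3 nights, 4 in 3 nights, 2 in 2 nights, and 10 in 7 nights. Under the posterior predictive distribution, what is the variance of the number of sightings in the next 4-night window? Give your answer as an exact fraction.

3268/507

Total count: 7 + 3 + 7 + 0 + 11 + 7 + 4 + 2 + 10 = 51.
Total exposure: 3 + 2 + 3 + 2 + 6 + 3 + 3 + 2 + 7 = 31 nights.
The Gamma prior is conjugate for the Poisson rate, so λ | data ~ Gamma(6+51, 8+31) = Gamma(57, 39).
The posterior predictive for a window of length T is Negative Binomial with variance T·α'·(β'+T)/β'² = 4·57·43/1521 = 3268/507.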